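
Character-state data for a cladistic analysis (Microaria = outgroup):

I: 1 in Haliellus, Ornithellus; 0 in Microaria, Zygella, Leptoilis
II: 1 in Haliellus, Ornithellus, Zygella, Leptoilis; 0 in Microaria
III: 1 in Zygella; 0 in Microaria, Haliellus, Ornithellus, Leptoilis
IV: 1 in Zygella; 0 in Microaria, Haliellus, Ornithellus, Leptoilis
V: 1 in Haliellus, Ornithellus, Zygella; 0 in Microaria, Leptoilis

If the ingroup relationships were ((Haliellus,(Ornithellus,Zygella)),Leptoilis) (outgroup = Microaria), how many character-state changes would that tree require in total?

Map each character onto ((Haliellus,(Ornithellus,Zygella)),Leptoilis) (rooted by Microaria) and count the minimum state changes it requires (Fitch parsimony):
I: 2; II: 1; III: 1; IV: 1; V: 1.
Total tree length = 6.

6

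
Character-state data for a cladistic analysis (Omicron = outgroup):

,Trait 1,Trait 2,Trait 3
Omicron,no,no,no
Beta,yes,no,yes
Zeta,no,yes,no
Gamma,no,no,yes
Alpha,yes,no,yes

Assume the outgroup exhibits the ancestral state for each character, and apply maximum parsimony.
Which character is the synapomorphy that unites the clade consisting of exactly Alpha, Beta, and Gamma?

Trait 3

The outgroup has state 'no' for every character, so 'yes' is the derived state throughout.
Only Alpha and Beta show the derived state 'yes' for Trait 1, supporting them as a clade.
Trait 2: derived state 'yes' in Zeta only — an autapomorphy, so it tells us nothing about relationships among taxa.
Trait 3 (derived state 'yes') is shared by Alpha, Beta, and Gamma — a synapomorphy uniting that clade.
Most parsimonious ingroup topology: (((Beta,Alpha),Gamma),Zeta).
The clade {Alpha, Beta, Gamma} is supported by Trait 3: its derived state 'yes' occurs in exactly those taxa and in no other taxon (including the outgroup).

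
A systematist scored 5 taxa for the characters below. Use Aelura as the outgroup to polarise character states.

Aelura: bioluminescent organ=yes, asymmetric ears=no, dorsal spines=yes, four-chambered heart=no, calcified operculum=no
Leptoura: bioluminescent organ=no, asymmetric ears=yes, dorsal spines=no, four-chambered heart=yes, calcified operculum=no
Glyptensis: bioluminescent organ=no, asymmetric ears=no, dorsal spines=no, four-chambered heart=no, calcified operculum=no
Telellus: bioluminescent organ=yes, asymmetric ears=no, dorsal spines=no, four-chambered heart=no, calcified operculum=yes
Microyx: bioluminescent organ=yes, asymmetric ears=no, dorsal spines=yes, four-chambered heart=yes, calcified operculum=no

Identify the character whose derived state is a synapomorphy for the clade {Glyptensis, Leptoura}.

Character polarity is set by the outgroup: the derived state is whichever differs from the outgroup's state, so for bioluminescent organ, dorsal spines the derived state is 'no', and for the remaining characters it is 'yes'.
bioluminescent organ (derived state 'no') is shared by Glyptensis and Leptoura — a synapomorphy uniting that clade.
asymmetric ears: derived state 'yes' in Leptoura only — an autapomorphy, so it tells us nothing about relationships among taxa.
dorsal spines (derived state 'no') is shared by Glyptensis, Leptoura, and Telellus — a synapomorphy uniting that clade.
four-chambered heart groups Leptoura and Microyx, which is incompatible with the clades supported by the remaining characters; treating it as convergent (homoplasy) costs fewer steps than any alternative tree.
calcified operculum (derived state 'yes') is unique to Telellus (autapomorphy; uninformative for grouping).
Most parsimonious ingroup topology: (((Leptoura,Glyptensis),Telellus),Microyx).
The clade {Glyptensis, Leptoura} is supported by bioluminescent organ: its derived state 'no' occurs in exactly those taxa and in no other taxon (including the outgroup).

bioluminescent organ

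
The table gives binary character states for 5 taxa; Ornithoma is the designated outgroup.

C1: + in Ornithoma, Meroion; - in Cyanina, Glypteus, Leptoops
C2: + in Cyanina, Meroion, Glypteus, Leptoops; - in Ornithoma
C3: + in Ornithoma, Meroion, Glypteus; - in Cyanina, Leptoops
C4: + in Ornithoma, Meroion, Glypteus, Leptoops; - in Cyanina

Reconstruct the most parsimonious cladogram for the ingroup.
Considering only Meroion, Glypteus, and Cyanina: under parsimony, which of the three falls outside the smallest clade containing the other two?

Character polarity is set by the outgroup: the derived state is whichever differs from the outgroup's state, so for C1, C3, C4 the derived state is '-', and for the remaining characters it is '+'.
Only Cyanina, Glypteus, and Leptoops show the derived state '-' for C1, supporting them as a clade.
All ingroup taxa share the derived state '+' for C2; it defines the ingroup but does not resolve relationships within it.
Only Cyanina and Leptoops show the derived state '-' for C3, supporting them as a clade.
C4 (derived state '-') is unique to Cyanina (autapomorphy; uninformative for grouping).
Most parsimonious ingroup topology: (((Cyanina,Leptoops),Glypteus),Meroion).
Glypteus and Cyanina share a more recent common ancestor with each other than either does with Meroion, so Meroion is the least closely related of the three.

Meroion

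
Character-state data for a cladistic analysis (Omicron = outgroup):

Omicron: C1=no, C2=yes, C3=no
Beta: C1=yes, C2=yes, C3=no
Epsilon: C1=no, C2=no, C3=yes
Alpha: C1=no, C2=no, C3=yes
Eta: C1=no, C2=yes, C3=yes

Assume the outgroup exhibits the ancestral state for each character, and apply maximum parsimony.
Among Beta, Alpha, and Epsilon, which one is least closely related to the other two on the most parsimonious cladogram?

Beta

Character polarity is set by the outgroup: the derived state is whichever differs from the outgroup's state, so for C2 the derived state is 'no', and for the remaining characters it is 'yes'.
C1 (derived state 'yes') is unique to Beta (autapomorphy; uninformative for grouping).
Only Alpha and Epsilon show the derived state 'no' for C2, supporting them as a clade.
C3: derived state 'yes' in Alpha, Epsilon, and Eta only — synapomorphy for {Alpha, Epsilon, Eta}.
Most parsimonious ingroup topology: (Beta,((Epsilon,Alpha),Eta)).
Epsilon and Alpha share a more recent common ancestor with each other than either does with Beta, so Beta is the least closely related of the three.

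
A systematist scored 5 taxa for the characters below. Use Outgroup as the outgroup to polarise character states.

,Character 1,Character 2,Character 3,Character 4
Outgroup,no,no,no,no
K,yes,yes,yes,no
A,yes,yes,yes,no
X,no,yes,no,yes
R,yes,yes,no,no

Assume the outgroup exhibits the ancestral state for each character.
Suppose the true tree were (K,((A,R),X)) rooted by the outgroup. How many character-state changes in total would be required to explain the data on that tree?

Map each character onto (K,((A,R),X)) (rooted by Outgroup) and count the minimum state changes it requires (Fitch parsimony):
Character 1: 2; Character 2: 1; Character 3: 2; Character 4: 1.
Total tree length = 6.

6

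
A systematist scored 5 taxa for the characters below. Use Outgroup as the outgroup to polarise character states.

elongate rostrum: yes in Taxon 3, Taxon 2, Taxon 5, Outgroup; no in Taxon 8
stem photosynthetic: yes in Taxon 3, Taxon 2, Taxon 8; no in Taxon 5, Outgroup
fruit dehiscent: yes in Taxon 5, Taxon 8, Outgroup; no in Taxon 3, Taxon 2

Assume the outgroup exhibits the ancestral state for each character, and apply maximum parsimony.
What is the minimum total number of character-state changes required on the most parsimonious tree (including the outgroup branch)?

3

Character polarity is set by the outgroup: the derived state is whichever differs from the outgroup's state, so for elongate rostrum, fruit dehiscent the derived state is 'no', and for the remaining characters it is 'yes'.
elongate rostrum (derived state 'no') is unique to Taxon 8 (autapomorphy; uninformative for grouping).
Only Taxon 2, Taxon 3, and Taxon 8 show the derived state 'yes' for stem photosynthetic, supporting them as a clade.
fruit dehiscent (derived state 'no') is shared by Taxon 2 and Taxon 3 — a synapomorphy uniting that clade.
Most parsimonious ingroup topology: (((Taxon 3,Taxon 2),Taxon 8),Taxon 5).
Changes per character on this tree: elongate rostrum: 1; stem photosynthetic: 1; fruit dehiscent: 1.
Total = 3.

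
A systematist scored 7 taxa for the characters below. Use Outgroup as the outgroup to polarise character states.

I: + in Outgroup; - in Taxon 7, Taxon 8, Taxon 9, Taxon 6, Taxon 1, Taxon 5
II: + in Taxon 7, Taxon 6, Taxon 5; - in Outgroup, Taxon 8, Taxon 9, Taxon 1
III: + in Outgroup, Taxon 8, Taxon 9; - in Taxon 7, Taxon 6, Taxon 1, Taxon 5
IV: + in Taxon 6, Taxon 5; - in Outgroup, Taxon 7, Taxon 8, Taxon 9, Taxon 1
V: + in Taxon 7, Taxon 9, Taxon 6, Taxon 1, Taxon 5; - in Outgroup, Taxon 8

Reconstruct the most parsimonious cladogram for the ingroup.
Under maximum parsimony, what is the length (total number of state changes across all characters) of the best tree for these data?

5

Character polarity is set by the outgroup: the derived state is whichever differs from the outgroup's state, so for I, III the derived state is '-', and for the remaining characters it is '+'.
I (derived state '-') is shared by all ingroup taxa — unites the whole ingroup.
Only Taxon 5, Taxon 6, and Taxon 7 show the derived state '+' for II, supporting them as a clade.
III: derived state '-' in Taxon 1, Taxon 5, Taxon 6, and Taxon 7 only — synapomorphy for {Taxon 1, Taxon 5, Taxon 6, Taxon 7}.
Only Taxon 5 and Taxon 6 show the derived state '+' for IV, supporting them as a clade.
Only Taxon 1, Taxon 5, Taxon 6, Taxon 7, and Taxon 9 show the derived state '+' for V, supporting them as a clade.
Most parsimonious ingroup topology: ((Taxon 9,(Taxon 1,((Taxon 6,Taxon 5),Taxon 7))),Taxon 8).
Changes per character on this tree: I: 1; II: 1; III: 1; IV: 1; V: 1.
Total = 5.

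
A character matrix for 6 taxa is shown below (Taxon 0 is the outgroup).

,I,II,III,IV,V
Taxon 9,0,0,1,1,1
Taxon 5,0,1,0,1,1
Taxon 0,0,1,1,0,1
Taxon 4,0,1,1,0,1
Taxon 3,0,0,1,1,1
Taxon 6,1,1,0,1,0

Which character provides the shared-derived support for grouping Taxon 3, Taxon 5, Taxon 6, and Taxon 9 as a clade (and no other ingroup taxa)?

Character polarity is set by the outgroup: the derived state is whichever differs from the outgroup's state, so for II, III, V the derived state is '0', and for the remaining characters it is '1'.
I (derived state '1') is unique to Taxon 6 (autapomorphy; uninformative for grouping).
II: derived state '0' in Taxon 3 and Taxon 9 only — synapomorphy for {Taxon 3, Taxon 9}.
III: derived state '0' in Taxon 5 and Taxon 6 only — synapomorphy for {Taxon 5, Taxon 6}.
IV (derived state '1') is shared by Taxon 3, Taxon 5, Taxon 6, and Taxon 9 — a synapomorphy uniting that clade.
V: derived state '0' in Taxon 6 only — an autapomorphy, so it tells us nothing about relationships among taxa.
Most parsimonious ingroup topology: (((Taxon 6,Taxon 5),(Taxon 9,Taxon 3)),Taxon 4).
The clade {Taxon 3, Taxon 5, Taxon 6, Taxon 9} is supported by IV: its derived state '1' occurs in exactly those taxa and in no other taxon (including the outgroup).

IV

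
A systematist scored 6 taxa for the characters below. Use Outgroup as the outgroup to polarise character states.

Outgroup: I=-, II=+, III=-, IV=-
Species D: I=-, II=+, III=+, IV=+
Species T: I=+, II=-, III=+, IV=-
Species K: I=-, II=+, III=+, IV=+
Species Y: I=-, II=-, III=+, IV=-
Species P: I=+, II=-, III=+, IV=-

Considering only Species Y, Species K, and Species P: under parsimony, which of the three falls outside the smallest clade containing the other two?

Character polarity is set by the outgroup: the derived state is whichever differs from the outgroup's state, so for II the derived state is '-', and for the remaining characters it is '+'.
Only Species P and Species T show the derived state '+' for I, supporting them as a clade.
II: derived state '-' in Species P, Species T, and Species Y only — synapomorphy for {Species P, Species T, Species Y}.
III (derived state '+') is shared by all ingroup taxa — unites the whole ingroup.
IV (derived state '+') is shared by Species D and Species K — a synapomorphy uniting that clade.
Most parsimonious ingroup topology: ((Species D,Species K),((Species T,Species P),Species Y)).
Species P and Species Y share a more recent common ancestor with each other than either does with Species K, so Species K is the least closely related of the three.

Species K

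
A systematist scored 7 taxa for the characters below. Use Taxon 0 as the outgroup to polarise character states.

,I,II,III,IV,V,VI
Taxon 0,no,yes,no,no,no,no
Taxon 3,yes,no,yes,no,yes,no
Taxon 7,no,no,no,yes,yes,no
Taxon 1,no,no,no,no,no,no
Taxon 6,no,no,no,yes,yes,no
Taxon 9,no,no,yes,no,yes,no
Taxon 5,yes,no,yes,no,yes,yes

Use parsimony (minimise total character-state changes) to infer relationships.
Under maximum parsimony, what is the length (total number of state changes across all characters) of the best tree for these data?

Character polarity is set by the outgroup: the derived state is whichever differs from the outgroup's state, so for II the derived state is 'no', and for the remaining characters it is 'yes'.
I: derived state 'yes' in Taxon 3 and Taxon 5 only — synapomorphy for {Taxon 3, Taxon 5}.
All ingroup taxa share the derived state 'no' for II; it defines the ingroup but does not resolve relationships within it.
III (derived state 'yes') is shared by Taxon 3, Taxon 5, and Taxon 9 — a synapomorphy uniting that clade.
Only Taxon 6 and Taxon 7 show the derived state 'yes' for IV, supporting them as a clade.
Only Taxon 3, Taxon 5, Taxon 6, Taxon 7, and Taxon 9 show the derived state 'yes' for V, supporting them as a clade.
VI: derived state 'yes' in Taxon 5 only — an autapomorphy, so it tells us nothing about relationships among taxa.
Most parsimonious ingroup topology: ((((Taxon 3,Taxon 5),Taxon 9),(Taxon 7,Taxon 6)),Taxon 1).
Changes per character on this tree: I: 1; II: 1; III: 1; IV: 1; V: 1; VI: 1.
Total = 6.

6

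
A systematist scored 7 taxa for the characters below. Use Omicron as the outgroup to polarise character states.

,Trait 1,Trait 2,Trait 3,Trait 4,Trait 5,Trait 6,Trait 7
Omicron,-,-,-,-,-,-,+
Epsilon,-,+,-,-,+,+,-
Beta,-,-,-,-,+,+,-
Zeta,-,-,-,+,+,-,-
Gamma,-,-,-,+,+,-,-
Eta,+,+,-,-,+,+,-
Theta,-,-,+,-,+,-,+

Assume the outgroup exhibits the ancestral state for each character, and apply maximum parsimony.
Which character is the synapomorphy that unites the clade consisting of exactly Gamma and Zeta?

Trait 4

Character polarity is set by the outgroup: the derived state is whichever differs from the outgroup's state, so for Trait 7 the derived state is '-', and for the remaining characters it is '+'.
Trait 1: derived state '+' in Eta only — an autapomorphy, so it tells us nothing about relationships among taxa.
Trait 2: derived state '+' in Epsilon and Eta only — synapomorphy for {Epsilon, Eta}.
Trait 3: derived state '+' in Theta only — an autapomorphy, so it tells us nothing about relationships among taxa.
Trait 4 (derived state '+') is shared by Gamma and Zeta — a synapomorphy uniting that clade.
Trait 5 (derived state '+') is shared by all ingroup taxa — unites the whole ingroup.
Trait 6 (derived state '+') is shared by Beta, Epsilon, and Eta — a synapomorphy uniting that clade.
Trait 7: derived state '-' in Beta, Epsilon, Eta, Gamma, and Zeta only — synapomorphy for {Beta, Epsilon, Eta, Gamma, Zeta}.
Most parsimonious ingroup topology: ((((Epsilon,Eta),Beta),(Zeta,Gamma)),Theta).
The clade {Gamma, Zeta} is supported by Trait 4: its derived state '+' occurs in exactly those taxa and in no other taxon (including the outgroup).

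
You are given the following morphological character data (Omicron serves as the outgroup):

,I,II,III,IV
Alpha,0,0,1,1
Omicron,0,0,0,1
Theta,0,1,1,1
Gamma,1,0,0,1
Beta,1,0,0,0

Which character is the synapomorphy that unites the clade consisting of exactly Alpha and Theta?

Character polarity is set by the outgroup: the derived state is whichever differs from the outgroup's state, so for IV the derived state is '0', and for the remaining characters it is '1'.
I: derived state '1' in Beta and Gamma only — synapomorphy for {Beta, Gamma}.
II: derived state '1' in Theta only — an autapomorphy, so it tells us nothing about relationships among taxa.
III: derived state '1' in Alpha and Theta only — synapomorphy for {Alpha, Theta}.
IV: derived state '0' in Beta only — an autapomorphy, so it tells us nothing about relationships among taxa.
Most parsimonious ingroup topology: ((Gamma,Beta),(Alpha,Theta)).
The clade {Alpha, Theta} is supported by III: its derived state '1' occurs in exactly those taxa and in no other taxon (including the outgroup).

III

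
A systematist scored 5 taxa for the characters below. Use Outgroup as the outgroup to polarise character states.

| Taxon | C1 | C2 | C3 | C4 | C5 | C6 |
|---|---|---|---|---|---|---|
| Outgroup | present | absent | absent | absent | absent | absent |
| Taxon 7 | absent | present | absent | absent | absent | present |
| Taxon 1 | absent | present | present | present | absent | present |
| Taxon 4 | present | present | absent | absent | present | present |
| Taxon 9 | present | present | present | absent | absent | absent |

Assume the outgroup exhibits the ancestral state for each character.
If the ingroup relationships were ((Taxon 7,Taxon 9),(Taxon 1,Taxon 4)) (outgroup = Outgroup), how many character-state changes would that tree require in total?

Map each character onto ((Taxon 7,Taxon 9),(Taxon 1,Taxon 4)) (rooted by Outgroup) and count the minimum state changes it requires (Fitch parsimony):
C1: 2; C2: 1; C3: 2; C4: 1; C5: 1; C6: 2.
Total tree length = 9.

9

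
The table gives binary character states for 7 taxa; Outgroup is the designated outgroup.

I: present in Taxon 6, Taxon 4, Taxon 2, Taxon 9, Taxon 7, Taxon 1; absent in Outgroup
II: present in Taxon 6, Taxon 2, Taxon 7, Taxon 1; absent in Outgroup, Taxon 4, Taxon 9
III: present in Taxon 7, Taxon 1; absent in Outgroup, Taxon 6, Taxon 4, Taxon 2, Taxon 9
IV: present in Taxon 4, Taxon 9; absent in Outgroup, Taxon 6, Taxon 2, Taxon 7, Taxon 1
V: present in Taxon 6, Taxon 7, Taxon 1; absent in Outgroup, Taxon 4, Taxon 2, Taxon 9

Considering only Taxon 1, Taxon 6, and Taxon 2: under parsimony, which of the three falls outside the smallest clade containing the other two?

Taxon 2

The outgroup has state 'absent' for every character, so 'present' is the derived state throughout.
I (derived state 'present') is shared by all ingroup taxa — unites the whole ingroup.
II: derived state 'present' in Taxon 1, Taxon 2, Taxon 6, and Taxon 7 only — synapomorphy for {Taxon 1, Taxon 2, Taxon 6, Taxon 7}.
Only Taxon 1 and Taxon 7 show the derived state 'present' for III, supporting them as a clade.
Only Taxon 4 and Taxon 9 show the derived state 'present' for IV, supporting them as a clade.
V: derived state 'present' in Taxon 1, Taxon 6, and Taxon 7 only — synapomorphy for {Taxon 1, Taxon 6, Taxon 7}.
Most parsimonious ingroup topology: (((Taxon 6,(Taxon 7,Taxon 1)),Taxon 2),(Taxon 4,Taxon 9)).
Taxon 1 and Taxon 6 share a more recent common ancestor with each other than either does with Taxon 2, so Taxon 2 is the least closely related of the three.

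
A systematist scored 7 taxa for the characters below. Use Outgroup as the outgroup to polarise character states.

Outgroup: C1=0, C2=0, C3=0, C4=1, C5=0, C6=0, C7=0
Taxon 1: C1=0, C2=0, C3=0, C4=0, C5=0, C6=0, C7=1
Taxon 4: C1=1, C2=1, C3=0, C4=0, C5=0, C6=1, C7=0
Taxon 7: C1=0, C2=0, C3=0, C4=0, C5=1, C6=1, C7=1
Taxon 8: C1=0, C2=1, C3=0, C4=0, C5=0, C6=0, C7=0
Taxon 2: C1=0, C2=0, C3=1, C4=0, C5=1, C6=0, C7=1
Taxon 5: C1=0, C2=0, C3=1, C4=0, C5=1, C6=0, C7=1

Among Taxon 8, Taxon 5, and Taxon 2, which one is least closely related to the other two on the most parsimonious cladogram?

Taxon 8

Character polarity is set by the outgroup: the derived state is whichever differs from the outgroup's state, so for C4 the derived state is '0', and for the remaining characters it is '1'.
C1: derived state '1' in Taxon 4 only — an autapomorphy, so it tells us nothing about relationships among taxa.
C2: derived state '1' in Taxon 4 and Taxon 8 only — synapomorphy for {Taxon 4, Taxon 8}.
Only Taxon 2 and Taxon 5 show the derived state '1' for C3, supporting them as a clade.
All ingroup taxa share the derived state '0' for C4; it defines the ingroup but does not resolve relationships within it.
C5 (derived state '1') is shared by Taxon 2, Taxon 5, and Taxon 7 — a synapomorphy uniting that clade.
C6 (state '1') occurs in Taxon 4 and Taxon 7 but conflicts with the nesting implied by the other characters — most parsimoniously interpreted as homoplasy.
C7: derived state '1' in Taxon 1, Taxon 2, Taxon 5, and Taxon 7 only — synapomorphy for {Taxon 1, Taxon 2, Taxon 5, Taxon 7}.
Most parsimonious ingroup topology: ((Taxon 1,(Taxon 7,(Taxon 2,Taxon 5))),(Taxon 4,Taxon 8)).
Taxon 5 and Taxon 2 share a more recent common ancestor with each other than either does with Taxon 8, so Taxon 8 is the least closely related of the three.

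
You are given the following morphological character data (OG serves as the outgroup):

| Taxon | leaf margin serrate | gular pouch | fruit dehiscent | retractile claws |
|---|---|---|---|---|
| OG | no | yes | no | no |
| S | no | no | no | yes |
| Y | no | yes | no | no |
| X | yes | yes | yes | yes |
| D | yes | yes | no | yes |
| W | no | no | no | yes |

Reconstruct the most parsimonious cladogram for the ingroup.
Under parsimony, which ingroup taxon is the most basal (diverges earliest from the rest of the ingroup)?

Character polarity is set by the outgroup: the derived state is whichever differs from the outgroup's state, so for gular pouch the derived state is 'no', and for the remaining characters it is 'yes'.
Only D and X show the derived state 'yes' for leaf margin serrate, supporting them as a clade.
gular pouch (derived state 'no') is shared by S and W — a synapomorphy uniting that clade.
fruit dehiscent: derived state 'yes' in X only — an autapomorphy, so it tells us nothing about relationships among taxa.
retractile claws: derived state 'yes' in D, S, W, and X only — synapomorphy for {D, S, W, X}.
Most parsimonious ingroup topology: (((S,W),(X,D)),Y).
Y is sister to the clade containing all other ingroup taxa, so it is the earliest-diverging (most basal) ingroup lineage.

Y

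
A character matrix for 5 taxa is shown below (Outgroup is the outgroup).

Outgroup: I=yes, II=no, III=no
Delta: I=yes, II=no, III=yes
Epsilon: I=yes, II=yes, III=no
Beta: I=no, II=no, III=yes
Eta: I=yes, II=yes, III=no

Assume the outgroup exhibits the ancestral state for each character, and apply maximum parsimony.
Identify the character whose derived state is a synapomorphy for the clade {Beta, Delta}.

III

Character polarity is set by the outgroup: the derived state is whichever differs from the outgroup's state, so for I the derived state is 'no', and for the remaining characters it is 'yes'.
I: derived state 'no' in Beta only — an autapomorphy, so it tells us nothing about relationships among taxa.
II (derived state 'yes') is shared by Epsilon and Eta — a synapomorphy uniting that clade.
III: derived state 'yes' in Beta and Delta only — synapomorphy for {Beta, Delta}.
Most parsimonious ingroup topology: ((Delta,Beta),(Epsilon,Eta)).
The clade {Beta, Delta} is supported by III: its derived state 'yes' occurs in exactly those taxa and in no other taxon (including the outgroup).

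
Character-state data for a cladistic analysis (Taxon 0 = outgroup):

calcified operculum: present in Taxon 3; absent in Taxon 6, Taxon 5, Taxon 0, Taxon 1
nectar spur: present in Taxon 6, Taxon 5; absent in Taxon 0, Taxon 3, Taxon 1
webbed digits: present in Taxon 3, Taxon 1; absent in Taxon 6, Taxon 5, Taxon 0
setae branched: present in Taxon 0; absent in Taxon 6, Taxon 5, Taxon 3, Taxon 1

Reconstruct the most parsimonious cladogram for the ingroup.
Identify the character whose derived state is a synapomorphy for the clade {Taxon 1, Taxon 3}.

webbed digits

Character polarity is set by the outgroup: the derived state is whichever differs from the outgroup's state, so for setae branched the derived state is 'absent', and for the remaining characters it is 'present'.
calcified operculum (derived state 'present') is unique to Taxon 3 (autapomorphy; uninformative for grouping).
Only Taxon 5 and Taxon 6 show the derived state 'present' for nectar spur, supporting them as a clade.
Only Taxon 1 and Taxon 3 show the derived state 'present' for webbed digits, supporting them as a clade.
All ingroup taxa share the derived state 'absent' for setae branched; it defines the ingroup but does not resolve relationships within it.
Most parsimonious ingroup topology: ((Taxon 6,Taxon 5),(Taxon 1,Taxon 3)).
The clade {Taxon 1, Taxon 3} is supported by webbed digits: its derived state 'present' occurs in exactly those taxa and in no other taxon (including the outgroup).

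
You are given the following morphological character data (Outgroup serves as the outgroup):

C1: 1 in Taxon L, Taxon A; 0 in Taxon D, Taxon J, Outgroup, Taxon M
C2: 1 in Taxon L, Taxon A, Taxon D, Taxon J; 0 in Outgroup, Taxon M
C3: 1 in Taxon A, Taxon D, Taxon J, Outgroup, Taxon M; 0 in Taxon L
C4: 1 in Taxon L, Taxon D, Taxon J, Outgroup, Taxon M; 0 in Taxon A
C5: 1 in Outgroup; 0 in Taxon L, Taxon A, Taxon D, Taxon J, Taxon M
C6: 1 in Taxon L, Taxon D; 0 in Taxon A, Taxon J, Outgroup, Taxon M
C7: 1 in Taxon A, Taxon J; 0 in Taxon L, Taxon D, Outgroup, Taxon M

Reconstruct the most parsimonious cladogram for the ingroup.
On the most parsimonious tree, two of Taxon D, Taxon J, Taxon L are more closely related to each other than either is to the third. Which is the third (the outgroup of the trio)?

Character polarity is set by the outgroup: the derived state is whichever differs from the outgroup's state, so for C3, C4, C5 the derived state is '0', and for the remaining characters it is '1'.
C1 groups Taxon A and Taxon L, which is incompatible with the clades supported by the remaining characters; treating it as convergent (homoplasy) costs fewer steps than any alternative tree.
C2 (derived state '1') is shared by Taxon A, Taxon D, Taxon J, and Taxon L — a synapomorphy uniting that clade.
C3: derived state '0' in Taxon L only — an autapomorphy, so it tells us nothing about relationships among taxa.
C4 (derived state '0') is unique to Taxon A (autapomorphy; uninformative for grouping).
All ingroup taxa share the derived state '0' for C5; it defines the ingroup but does not resolve relationships within it.
C6 (derived state '1') is shared by Taxon D and Taxon L — a synapomorphy uniting that clade.
C7 (derived state '1') is shared by Taxon A and Taxon J — a synapomorphy uniting that clade.
Most parsimonious ingroup topology: (((Taxon L,Taxon D),(Taxon J,Taxon A)),Taxon M).
Taxon D and Taxon L share a more recent common ancestor with each other than either does with Taxon J, so Taxon J is the least closely related of the three.

Taxon J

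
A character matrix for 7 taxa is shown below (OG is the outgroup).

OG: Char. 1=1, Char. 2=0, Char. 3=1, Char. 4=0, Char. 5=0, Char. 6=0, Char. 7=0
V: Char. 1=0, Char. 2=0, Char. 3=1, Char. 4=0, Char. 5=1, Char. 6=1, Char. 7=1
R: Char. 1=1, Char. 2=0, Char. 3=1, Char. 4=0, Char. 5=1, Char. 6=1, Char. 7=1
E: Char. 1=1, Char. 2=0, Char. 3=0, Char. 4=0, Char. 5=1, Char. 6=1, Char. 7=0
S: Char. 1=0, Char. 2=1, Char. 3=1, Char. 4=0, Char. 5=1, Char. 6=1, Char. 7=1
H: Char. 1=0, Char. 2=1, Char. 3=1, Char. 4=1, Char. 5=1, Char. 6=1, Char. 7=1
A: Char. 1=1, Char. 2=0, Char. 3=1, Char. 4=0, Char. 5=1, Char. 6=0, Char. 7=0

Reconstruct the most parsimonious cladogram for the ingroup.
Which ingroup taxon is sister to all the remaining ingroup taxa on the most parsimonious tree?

Character polarity is set by the outgroup: the derived state is whichever differs from the outgroup's state, so for Char. 1, Char. 3 the derived state is '0', and for the remaining characters it is '1'.
Char. 1: derived state '0' in H, S, and V only — synapomorphy for {H, S, V}.
Char. 2 (derived state '1') is shared by H and S — a synapomorphy uniting that clade.
Char. 3 (derived state '0') is unique to E (autapomorphy; uninformative for grouping).
Char. 4: derived state '1' in H only — an autapomorphy, so it tells us nothing about relationships among taxa.
All ingroup taxa share the derived state '1' for Char. 5; it defines the ingroup but does not resolve relationships within it.
Char. 6 (derived state '1') is shared by E, H, R, S, and V — a synapomorphy uniting that clade.
Char. 7: derived state '1' in H, R, S, and V only — synapomorphy for {H, R, S, V}.
Most parsimonious ingroup topology: ((((V,(S,H)),R),E),A).
A is sister to the clade containing all other ingroup taxa, so it is the earliest-diverging (most basal) ingroup lineage.

A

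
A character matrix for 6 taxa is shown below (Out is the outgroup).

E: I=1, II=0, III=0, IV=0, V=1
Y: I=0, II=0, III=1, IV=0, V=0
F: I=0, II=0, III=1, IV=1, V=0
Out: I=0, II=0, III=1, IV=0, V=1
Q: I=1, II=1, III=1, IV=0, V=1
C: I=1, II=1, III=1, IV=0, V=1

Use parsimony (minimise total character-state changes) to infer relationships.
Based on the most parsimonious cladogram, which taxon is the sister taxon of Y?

F

Character polarity is set by the outgroup: the derived state is whichever differs from the outgroup's state, so for III, V the derived state is '0', and for the remaining characters it is '1'.
I (derived state '1') is shared by C, E, and Q — a synapomorphy uniting that clade.
II (derived state '1') is shared by C and Q — a synapomorphy uniting that clade.
III: derived state '0' in E only — an autapomorphy, so it tells us nothing about relationships among taxa.
IV: derived state '1' in F only — an autapomorphy, so it tells us nothing about relationships among taxa.
V (derived state '0') is shared by F and Y — a synapomorphy uniting that clade.
Most parsimonious ingroup topology: ((F,Y),(E,(C,Q))).
Y and F form a cherry on this tree, so they are sister taxa.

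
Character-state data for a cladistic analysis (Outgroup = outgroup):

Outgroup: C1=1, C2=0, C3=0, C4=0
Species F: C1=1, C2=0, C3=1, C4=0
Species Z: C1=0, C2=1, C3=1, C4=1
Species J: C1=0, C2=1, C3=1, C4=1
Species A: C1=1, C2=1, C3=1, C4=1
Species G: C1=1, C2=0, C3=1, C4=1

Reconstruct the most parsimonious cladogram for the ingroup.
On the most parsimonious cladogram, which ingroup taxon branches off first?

Character polarity is set by the outgroup: the derived state is whichever differs from the outgroup's state, so for C1 the derived state is '0', and for the remaining characters it is '1'.
C1: derived state '0' in Species J and Species Z only — synapomorphy for {Species J, Species Z}.
Only Species A, Species J, and Species Z show the derived state '1' for C2, supporting them as a clade.
All ingroup taxa share the derived state '1' for C3; it defines the ingroup but does not resolve relationships within it.
Only Species A, Species G, Species J, and Species Z show the derived state '1' for C4, supporting them as a clade.
Most parsimonious ingroup topology: (Species F,(((Species Z,Species J),Species A),Species G)).
Species F is sister to the clade containing all other ingroup taxa, so it is the earliest-diverging (most basal) ingroup lineage.

Species F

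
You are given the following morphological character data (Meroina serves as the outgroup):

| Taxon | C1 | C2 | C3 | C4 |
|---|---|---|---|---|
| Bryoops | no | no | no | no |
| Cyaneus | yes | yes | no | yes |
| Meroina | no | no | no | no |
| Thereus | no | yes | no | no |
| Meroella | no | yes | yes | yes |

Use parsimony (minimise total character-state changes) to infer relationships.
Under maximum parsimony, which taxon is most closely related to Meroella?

Cyaneus

The outgroup has state 'no' for every character, so 'yes' is the derived state throughout.
C1 (derived state 'yes') is unique to Cyaneus (autapomorphy; uninformative for grouping).
C2 (derived state 'yes') is shared by Cyaneus, Meroella, and Thereus — a synapomorphy uniting that clade.
C3: derived state 'yes' in Meroella only — an autapomorphy, so it tells us nothing about relationships among taxa.
C4 (derived state 'yes') is shared by Cyaneus and Meroella — a synapomorphy uniting that clade.
Most parsimonious ingroup topology: ((Thereus,(Cyaneus,Meroella)),Bryoops).
Meroella and Cyaneus form a cherry on this tree, so they are sister taxa.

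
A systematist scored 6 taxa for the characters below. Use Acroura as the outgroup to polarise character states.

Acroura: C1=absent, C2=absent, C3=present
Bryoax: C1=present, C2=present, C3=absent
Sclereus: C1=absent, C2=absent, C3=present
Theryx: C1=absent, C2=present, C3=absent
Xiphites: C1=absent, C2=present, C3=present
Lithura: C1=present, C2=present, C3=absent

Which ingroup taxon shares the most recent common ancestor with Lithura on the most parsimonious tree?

Character polarity is set by the outgroup: the derived state is whichever differs from the outgroup's state, so for C3 the derived state is 'absent', and for the remaining characters it is 'present'.
C1 (derived state 'present') is shared by Bryoax and Lithura — a synapomorphy uniting that clade.
C2 (derived state 'present') is shared by Bryoax, Lithura, Theryx, and Xiphites — a synapomorphy uniting that clade.
C3: derived state 'absent' in Bryoax, Lithura, and Theryx only — synapomorphy for {Bryoax, Lithura, Theryx}.
Most parsimonious ingroup topology: ((((Bryoax,Lithura),Theryx),Xiphites),Sclereus).
Lithura and Bryoax form a cherry on this tree, so they are sister taxa.

Bryoax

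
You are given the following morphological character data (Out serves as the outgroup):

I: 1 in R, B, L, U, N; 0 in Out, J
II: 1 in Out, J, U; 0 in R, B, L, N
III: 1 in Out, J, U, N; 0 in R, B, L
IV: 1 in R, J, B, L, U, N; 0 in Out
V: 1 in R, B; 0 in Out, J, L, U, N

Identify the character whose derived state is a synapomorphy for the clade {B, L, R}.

III

Character polarity is set by the outgroup: the derived state is whichever differs from the outgroup's state, so for II, III the derived state is '0', and for the remaining characters it is '1'.
I (derived state '1') is shared by B, L, N, R, and U — a synapomorphy uniting that clade.
II (derived state '0') is shared by B, L, N, and R — a synapomorphy uniting that clade.
III (derived state '0') is shared by B, L, and R — a synapomorphy uniting that clade.
All ingroup taxa share the derived state '1' for IV; it defines the ingroup but does not resolve relationships within it.
V: derived state '1' in B and R only — synapomorphy for {B, R}.
Most parsimonious ingroup topology: (((((R,B),L),N),U),J).
The clade {B, L, R} is supported by III: its derived state '0' occurs in exactly those taxa and in no other taxon (including the outgroup).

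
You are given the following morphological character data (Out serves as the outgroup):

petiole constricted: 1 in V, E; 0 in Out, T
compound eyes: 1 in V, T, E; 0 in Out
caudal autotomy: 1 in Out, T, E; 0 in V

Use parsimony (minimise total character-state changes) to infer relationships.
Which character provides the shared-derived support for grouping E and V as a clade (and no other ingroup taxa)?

Character polarity is set by the outgroup: the derived state is whichever differs from the outgroup's state, so for caudal autotomy the derived state is '0', and for the remaining characters it is '1'.
petiole constricted: derived state '1' in E and V only — synapomorphy for {E, V}.
All ingroup taxa share the derived state '1' for compound eyes; it defines the ingroup but does not resolve relationships within it.
caudal autotomy: derived state '0' in V only — an autapomorphy, so it tells us nothing about relationships among taxa.
Most parsimonious ingroup topology: ((V,E),T).
The clade {E, V} is supported by petiole constricted: its derived state '1' occurs in exactly those taxa and in no other taxon (including the outgroup).

petiole constricted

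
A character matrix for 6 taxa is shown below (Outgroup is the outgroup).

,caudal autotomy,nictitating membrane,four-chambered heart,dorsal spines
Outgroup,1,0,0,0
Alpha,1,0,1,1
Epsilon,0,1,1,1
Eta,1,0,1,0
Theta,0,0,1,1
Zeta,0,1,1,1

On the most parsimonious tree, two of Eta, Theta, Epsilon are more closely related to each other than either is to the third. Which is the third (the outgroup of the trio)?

Eta

Character polarity is set by the outgroup: the derived state is whichever differs from the outgroup's state, so for caudal autotomy the derived state is '0', and for the remaining characters it is '1'.
Only Epsilon, Theta, and Zeta show the derived state '0' for caudal autotomy, supporting them as a clade.
nictitating membrane (derived state '1') is shared by Epsilon and Zeta — a synapomorphy uniting that clade.
All ingroup taxa share the derived state '1' for four-chambered heart; it defines the ingroup but does not resolve relationships within it.
dorsal spines: derived state '1' in Alpha, Epsilon, Theta, and Zeta only — synapomorphy for {Alpha, Epsilon, Theta, Zeta}.
Most parsimonious ingroup topology: ((Alpha,((Epsilon,Zeta),Theta)),Eta).
Epsilon and Theta share a more recent common ancestor with each other than either does with Eta, so Eta is the least closely related of the three.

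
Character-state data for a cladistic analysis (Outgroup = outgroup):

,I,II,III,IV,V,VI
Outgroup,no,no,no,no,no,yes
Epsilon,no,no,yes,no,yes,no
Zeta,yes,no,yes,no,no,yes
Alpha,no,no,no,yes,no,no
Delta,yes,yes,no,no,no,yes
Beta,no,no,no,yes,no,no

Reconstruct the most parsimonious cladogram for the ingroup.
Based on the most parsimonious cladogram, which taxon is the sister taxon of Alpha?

Character polarity is set by the outgroup: the derived state is whichever differs from the outgroup's state, so for VI the derived state is 'no', and for the remaining characters it is 'yes'.
Only Delta and Zeta show the derived state 'yes' for I, supporting them as a clade.
II: derived state 'yes' in Delta only — an autapomorphy, so it tells us nothing about relationships among taxa.
III (state 'yes') occurs in Epsilon and Zeta but conflicts with the nesting implied by the other characters — most parsimoniously interpreted as homoplasy.
IV: derived state 'yes' in Alpha and Beta only — synapomorphy for {Alpha, Beta}.
V: derived state 'yes' in Epsilon only — an autapomorphy, so it tells us nothing about relationships among taxa.
Only Alpha, Beta, and Epsilon show the derived state 'no' for VI, supporting them as a clade.
Most parsimonious ingroup topology: ((Epsilon,(Alpha,Beta)),(Zeta,Delta)).
Alpha and Beta form a cherry on this tree, so they are sister taxa.

Beta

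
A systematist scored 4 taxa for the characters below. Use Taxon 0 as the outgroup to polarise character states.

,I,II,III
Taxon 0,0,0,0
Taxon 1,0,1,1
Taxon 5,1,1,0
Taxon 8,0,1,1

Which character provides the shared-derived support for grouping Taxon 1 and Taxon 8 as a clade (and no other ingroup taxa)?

III

The outgroup has state '0' for every character, so '1' is the derived state throughout.
I: derived state '1' in Taxon 5 only — an autapomorphy, so it tells us nothing about relationships among taxa.
All ingroup taxa share the derived state '1' for II; it defines the ingroup but does not resolve relationships within it.
III: derived state '1' in Taxon 1 and Taxon 8 only — synapomorphy for {Taxon 1, Taxon 8}.
Most parsimonious ingroup topology: ((Taxon 1,Taxon 8),Taxon 5).
The clade {Taxon 1, Taxon 8} is supported by III: its derived state '1' occurs in exactly those taxa and in no other taxon (including the outgroup).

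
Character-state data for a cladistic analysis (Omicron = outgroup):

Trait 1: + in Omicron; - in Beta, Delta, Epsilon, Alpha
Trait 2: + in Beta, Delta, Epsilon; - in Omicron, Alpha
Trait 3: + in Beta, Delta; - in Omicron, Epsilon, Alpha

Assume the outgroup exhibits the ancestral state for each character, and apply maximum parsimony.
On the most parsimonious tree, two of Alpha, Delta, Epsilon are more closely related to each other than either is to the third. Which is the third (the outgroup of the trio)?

Alpha

Character polarity is set by the outgroup: the derived state is whichever differs from the outgroup's state, so for Trait 1 the derived state is '-', and for the remaining characters it is '+'.
Trait 1 (derived state '-') is shared by all ingroup taxa — unites the whole ingroup.
Only Beta, Delta, and Epsilon show the derived state '+' for Trait 2, supporting them as a clade.
Trait 3: derived state '+' in Beta and Delta only — synapomorphy for {Beta, Delta}.
Most parsimonious ingroup topology: (((Delta,Beta),Epsilon),Alpha).
Delta and Epsilon share a more recent common ancestor with each other than either does with Alpha, so Alpha is the least closely related of the three.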